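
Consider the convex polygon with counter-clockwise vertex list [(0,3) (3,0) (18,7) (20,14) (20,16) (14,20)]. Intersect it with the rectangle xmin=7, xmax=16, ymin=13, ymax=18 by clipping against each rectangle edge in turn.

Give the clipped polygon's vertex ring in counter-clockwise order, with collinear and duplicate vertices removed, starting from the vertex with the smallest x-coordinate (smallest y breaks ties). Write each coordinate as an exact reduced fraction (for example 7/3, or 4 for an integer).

1. After x ≥ 7: [(7,23/2) (7,28/15) (18,7) (20,14) (20,16) (14,20)]
2. After x ≤ 16: [(7,23/2) (7,28/15) (16,91/15) (16,56/3) (14,20)]
3. After y ≥ 13: [(140/17,13) (16,13) (16,56/3) (14,20)]
4. After y ≤ 18: [(210/17,18) (140/17,13) (16,13) (16,18)]
5. Canonical ring: [(140/17,13) (16,13) (16,18) (210/17,18)]

Clipped polygon: [(140/17,13) (16,13) (16,18) (210/17,18)]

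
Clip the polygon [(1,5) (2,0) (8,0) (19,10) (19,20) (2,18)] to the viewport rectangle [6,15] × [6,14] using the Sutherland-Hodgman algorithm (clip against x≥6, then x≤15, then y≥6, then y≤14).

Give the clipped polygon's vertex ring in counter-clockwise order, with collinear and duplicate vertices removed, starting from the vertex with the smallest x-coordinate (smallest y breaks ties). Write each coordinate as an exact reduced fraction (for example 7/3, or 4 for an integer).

1. After x ≥ 6: [(6,0) (8,0) (19,10) (19,20) (6,314/17)]
2. After x ≤ 15: [(6,0) (8,0) (15,70/11) (15,332/17) (6,314/17)]
3. After y ≥ 6: [(6,6) (73/5,6) (15,70/11) (15,332/17) (6,314/17)]
4. After y ≤ 14: [(6,14) (6,6) (73/5,6) (15,70/11) (15,14)]
5. Canonical ring: [(6,6) (73/5,6) (15,70/11) (15,14) (6,14)]

Clipped polygon: [(6,6) (73/5,6) (15,70/11) (15,14) (6,14)]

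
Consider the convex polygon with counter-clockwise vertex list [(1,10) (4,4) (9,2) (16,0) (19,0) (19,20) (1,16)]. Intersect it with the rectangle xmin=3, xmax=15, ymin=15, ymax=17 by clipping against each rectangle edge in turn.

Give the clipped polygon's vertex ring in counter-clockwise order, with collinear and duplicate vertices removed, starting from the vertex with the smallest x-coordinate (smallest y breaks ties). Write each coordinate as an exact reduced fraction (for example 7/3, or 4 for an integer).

Clipped polygon: [(3,15) (15,15) (15,17) (11/2,17) (3,148/9)]

1. After x ≥ 3: [(3,6) (4,4) (9,2) (16,0) (19,0) (19,20) (3,148/9)]
2. After x ≤ 15: [(3,6) (4,4) (9,2) (15,2/7) (15,172/9) (3,148/9)]
3. After y ≥ 15: [(3,15) (15,15) (15,172/9) (3,148/9)]
4. After y ≤ 17: [(3,15) (15,15) (15,17) (11/2,17) (3,148/9)]
5. Canonical ring: [(3,15) (15,15) (15,17) (11/2,17) (3,148/9)]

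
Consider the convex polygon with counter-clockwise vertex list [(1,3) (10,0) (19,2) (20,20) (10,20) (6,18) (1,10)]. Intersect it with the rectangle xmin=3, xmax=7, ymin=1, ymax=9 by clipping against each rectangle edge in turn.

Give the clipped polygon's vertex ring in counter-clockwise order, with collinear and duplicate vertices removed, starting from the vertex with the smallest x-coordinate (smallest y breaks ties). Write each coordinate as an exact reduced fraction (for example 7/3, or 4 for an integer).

Clipped polygon: [(3,7/3) (7,1) (7,9) (3,9)]

1. After x ≥ 3: [(3,7/3) (10,0) (19,2) (20,20) (10,20) (6,18) (3,66/5)]
2. After x ≤ 7: [(3,7/3) (7,1) (7,37/2) (6,18) (3,66/5)]
3. After y ≥ 1: [(3,7/3) (7,1) (7,37/2) (6,18) (3,66/5)]
4. After y ≤ 9: [(3,9) (3,7/3) (7,1) (7,9)]
5. Canonical ring: [(3,7/3) (7,1) (7,9) (3,9)]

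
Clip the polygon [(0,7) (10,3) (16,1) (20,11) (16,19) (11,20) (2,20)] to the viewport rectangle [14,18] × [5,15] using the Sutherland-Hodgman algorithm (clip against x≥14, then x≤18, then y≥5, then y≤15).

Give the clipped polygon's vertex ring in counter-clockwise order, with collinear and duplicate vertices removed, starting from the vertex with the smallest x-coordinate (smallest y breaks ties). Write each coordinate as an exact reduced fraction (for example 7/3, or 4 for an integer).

1. After x ≥ 14: [(14,5/3) (16,1) (20,11) (16,19) (14,97/5)]
2. After x ≤ 18: [(14,5/3) (16,1) (18,6) (18,15) (16,19) (14,97/5)]
3. After y ≥ 5: [(14,5) (88/5,5) (18,6) (18,15) (16,19) (14,97/5)]
4. After y ≤ 15: [(14,15) (14,5) (88/5,5) (18,6) (18,15) (18,15)]
5. Canonical ring: [(14,5) (88/5,5) (18,6) (18,15) (14,15)]

Clipped polygon: [(14,5) (88/5,5) (18,6) (18,15) (14,15)]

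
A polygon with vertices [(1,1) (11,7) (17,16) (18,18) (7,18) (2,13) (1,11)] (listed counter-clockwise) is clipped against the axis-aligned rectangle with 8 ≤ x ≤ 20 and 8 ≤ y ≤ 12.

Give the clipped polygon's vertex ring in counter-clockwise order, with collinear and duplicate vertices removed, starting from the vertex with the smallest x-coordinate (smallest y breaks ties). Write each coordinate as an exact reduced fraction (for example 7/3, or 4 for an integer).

1. After x ≥ 8: [(8,26/5) (11,7) (17,16) (18,18) (8,18)]
2. After x ≤ 20: [(8,26/5) (11,7) (17,16) (18,18) (8,18)]
3. After y ≥ 8: [(8,8) (35/3,8) (17,16) (18,18) (8,18)]
4. After y ≤ 12: [(8,12) (8,8) (35/3,8) (43/3,12)]
5. Canonical ring: [(8,8) (35/3,8) (43/3,12) (8,12)]

Clipped polygon: [(8,8) (35/3,8) (43/3,12) (8,12)]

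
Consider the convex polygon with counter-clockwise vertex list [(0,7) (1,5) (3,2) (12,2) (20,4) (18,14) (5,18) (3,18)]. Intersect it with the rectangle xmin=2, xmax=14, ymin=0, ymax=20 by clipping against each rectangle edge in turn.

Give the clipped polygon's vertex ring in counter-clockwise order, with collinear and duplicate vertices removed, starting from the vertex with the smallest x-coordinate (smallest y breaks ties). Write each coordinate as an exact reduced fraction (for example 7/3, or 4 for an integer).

Clipped polygon: [(2,7/2) (3,2) (12,2) (14,5/2) (14,198/13) (5,18) (3,18) (2,43/3)]

1. After x ≥ 2: [(2,43/3) (2,7/2) (3,2) (12,2) (20,4) (18,14) (5,18) (3,18)]
2. After x ≤ 14: [(2,43/3) (2,7/2) (3,2) (12,2) (14,5/2) (14,198/13) (5,18) (3,18)]
3. After y ≥ 0: [(2,43/3) (2,7/2) (3,2) (12,2) (14,5/2) (14,198/13) (5,18) (3,18)]
4. After y ≤ 20: [(2,43/3) (2,7/2) (3,2) (12,2) (14,5/2) (14,198/13) (5,18) (3,18)]
5. Canonical ring: [(2,7/2) (3,2) (12,2) (14,5/2) (14,198/13) (5,18) (3,18) (2,43/3)]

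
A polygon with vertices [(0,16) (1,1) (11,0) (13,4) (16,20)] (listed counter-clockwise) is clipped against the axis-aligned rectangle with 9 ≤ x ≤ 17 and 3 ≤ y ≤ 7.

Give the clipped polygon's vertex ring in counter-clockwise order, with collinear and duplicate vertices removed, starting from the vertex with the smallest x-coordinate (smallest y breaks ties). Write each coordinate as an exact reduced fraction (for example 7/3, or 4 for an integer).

Clipped polygon: [(9,3) (25/2,3) (13,4) (217/16,7) (9,7)]

1. After x ≥ 9: [(9,73/4) (9,1/5) (11,0) (13,4) (16,20)]
2. After x ≤ 17: [(9,73/4) (9,1/5) (11,0) (13,4) (16,20)]
3. After y ≥ 3: [(9,73/4) (9,3) (25/2,3) (13,4) (16,20)]
4. After y ≤ 7: [(9,7) (9,3) (25/2,3) (13,4) (217/16,7)]
5. Canonical ring: [(9,3) (25/2,3) (13,4) (217/16,7) (9,7)]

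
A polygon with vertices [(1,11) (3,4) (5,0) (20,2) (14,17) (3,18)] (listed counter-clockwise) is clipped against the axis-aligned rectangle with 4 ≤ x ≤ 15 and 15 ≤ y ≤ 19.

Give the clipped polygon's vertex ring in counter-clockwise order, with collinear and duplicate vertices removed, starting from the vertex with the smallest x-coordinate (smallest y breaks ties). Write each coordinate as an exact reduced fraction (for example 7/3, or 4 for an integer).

Clipped polygon: [(4,15) (74/5,15) (14,17) (4,197/11)]

1. After x ≥ 4: [(4,2) (5,0) (20,2) (14,17) (4,197/11)]
2. After x ≤ 15: [(4,2) (5,0) (15,4/3) (15,29/2) (14,17) (4,197/11)]
3. After y ≥ 15: [(4,15) (74/5,15) (14,17) (4,197/11)]
4. After y ≤ 19: [(4,15) (74/5,15) (14,17) (4,197/11)]
5. Canonical ring: [(4,15) (74/5,15) (14,17) (4,197/11)]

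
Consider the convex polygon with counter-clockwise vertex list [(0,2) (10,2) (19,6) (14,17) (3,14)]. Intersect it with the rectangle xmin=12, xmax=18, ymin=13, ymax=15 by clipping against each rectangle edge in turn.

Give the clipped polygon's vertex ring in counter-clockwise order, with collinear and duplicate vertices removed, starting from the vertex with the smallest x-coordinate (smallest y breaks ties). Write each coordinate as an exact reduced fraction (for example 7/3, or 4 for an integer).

Clipped polygon: [(12,13) (174/11,13) (164/11,15) (12,15)]

1. After x ≥ 12: [(12,26/9) (19,6) (14,17) (12,181/11)]
2. After x ≤ 18: [(12,26/9) (18,50/9) (18,41/5) (14,17) (12,181/11)]
3. After y ≥ 13: [(12,13) (174/11,13) (14,17) (12,181/11)]
4. After y ≤ 15: [(12,15) (12,13) (174/11,13) (164/11,15)]
5. Canonical ring: [(12,13) (174/11,13) (164/11,15) (12,15)]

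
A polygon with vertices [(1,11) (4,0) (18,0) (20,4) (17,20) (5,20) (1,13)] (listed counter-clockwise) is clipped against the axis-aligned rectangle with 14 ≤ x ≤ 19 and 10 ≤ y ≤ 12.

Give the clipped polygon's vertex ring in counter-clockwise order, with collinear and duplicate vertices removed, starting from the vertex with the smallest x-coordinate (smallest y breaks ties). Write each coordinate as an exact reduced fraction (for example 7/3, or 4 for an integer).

Clipped polygon: [(14,10) (151/8,10) (37/2,12) (14,12)]

1. After x ≥ 14: [(14,0) (18,0) (20,4) (17,20) (14,20)]
2. After x ≤ 19: [(14,0) (18,0) (19,2) (19,28/3) (17,20) (14,20)]
3. After y ≥ 10: [(14,10) (151/8,10) (17,20) (14,20)]
4. After y ≤ 12: [(14,12) (14,10) (151/8,10) (37/2,12)]
5. Canonical ring: [(14,10) (151/8,10) (37/2,12) (14,12)]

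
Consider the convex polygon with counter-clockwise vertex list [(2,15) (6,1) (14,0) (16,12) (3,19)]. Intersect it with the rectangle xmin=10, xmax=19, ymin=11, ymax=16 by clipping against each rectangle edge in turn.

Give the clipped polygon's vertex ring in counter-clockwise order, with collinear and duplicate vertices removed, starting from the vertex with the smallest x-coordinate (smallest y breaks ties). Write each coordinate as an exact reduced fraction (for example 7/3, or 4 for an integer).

Clipped polygon: [(10,11) (95/6,11) (16,12) (10,198/13)]

1. After x ≥ 10: [(10,1/2) (14,0) (16,12) (10,198/13)]
2. After x ≤ 19: [(10,1/2) (14,0) (16,12) (10,198/13)]
3. After y ≥ 11: [(10,11) (95/6,11) (16,12) (10,198/13)]
4. After y ≤ 16: [(10,11) (95/6,11) (16,12) (10,198/13)]
5. Canonical ring: [(10,11) (95/6,11) (16,12) (10,198/13)]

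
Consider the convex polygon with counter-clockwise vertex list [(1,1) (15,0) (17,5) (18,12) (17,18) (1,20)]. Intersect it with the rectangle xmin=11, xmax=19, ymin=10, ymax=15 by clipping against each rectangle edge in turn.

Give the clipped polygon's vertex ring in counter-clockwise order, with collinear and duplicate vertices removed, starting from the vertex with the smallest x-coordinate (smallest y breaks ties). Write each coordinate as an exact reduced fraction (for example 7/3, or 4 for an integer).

Clipped polygon: [(11,10) (124/7,10) (18,12) (35/2,15) (11,15)]

1. After x ≥ 11: [(11,2/7) (15,0) (17,5) (18,12) (17,18) (11,75/4)]
2. After x ≤ 19: [(11,2/7) (15,0) (17,5) (18,12) (17,18) (11,75/4)]
3. After y ≥ 10: [(11,10) (124/7,10) (18,12) (17,18) (11,75/4)]
4. After y ≤ 15: [(11,15) (11,10) (124/7,10) (18,12) (35/2,15)]
5. Canonical ring: [(11,10) (124/7,10) (18,12) (35/2,15) (11,15)]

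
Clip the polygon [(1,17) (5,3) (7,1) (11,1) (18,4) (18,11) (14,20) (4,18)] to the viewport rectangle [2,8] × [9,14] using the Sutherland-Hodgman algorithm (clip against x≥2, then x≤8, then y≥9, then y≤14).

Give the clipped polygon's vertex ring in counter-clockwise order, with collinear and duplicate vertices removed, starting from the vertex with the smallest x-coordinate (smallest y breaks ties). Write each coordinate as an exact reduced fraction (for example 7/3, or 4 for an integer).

Clipped polygon: [(2,27/2) (23/7,9) (8,9) (8,14) (2,14)]

1. After x ≥ 2: [(2,52/3) (2,27/2) (5,3) (7,1) (11,1) (18,4) (18,11) (14,20) (4,18)]
2. After x ≤ 8: [(2,52/3) (2,27/2) (5,3) (7,1) (8,1) (8,94/5) (4,18)]
3. After y ≥ 9: [(2,52/3) (2,27/2) (23/7,9) (8,9) (8,94/5) (4,18)]
4. After y ≤ 14: [(2,14) (2,27/2) (23/7,9) (8,9) (8,14)]
5. Canonical ring: [(2,27/2) (23/7,9) (8,9) (8,14) (2,14)]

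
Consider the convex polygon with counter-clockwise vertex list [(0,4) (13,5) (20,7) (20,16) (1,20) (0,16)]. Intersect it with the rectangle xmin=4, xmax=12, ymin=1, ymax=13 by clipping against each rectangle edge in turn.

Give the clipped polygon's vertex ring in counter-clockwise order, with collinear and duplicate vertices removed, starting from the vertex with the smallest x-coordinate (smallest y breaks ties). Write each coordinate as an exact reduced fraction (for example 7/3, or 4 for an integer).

Clipped polygon: [(4,56/13) (12,64/13) (12,13) (4,13)]

1. After x ≥ 4: [(4,56/13) (13,5) (20,7) (20,16) (4,368/19)]
2. After x ≤ 12: [(4,56/13) (12,64/13) (12,336/19) (4,368/19)]
3. After y ≥ 1: [(4,56/13) (12,64/13) (12,336/19) (4,368/19)]
4. After y ≤ 13: [(4,13) (4,56/13) (12,64/13) (12,13)]
5. Canonical ring: [(4,56/13) (12,64/13) (12,13) (4,13)]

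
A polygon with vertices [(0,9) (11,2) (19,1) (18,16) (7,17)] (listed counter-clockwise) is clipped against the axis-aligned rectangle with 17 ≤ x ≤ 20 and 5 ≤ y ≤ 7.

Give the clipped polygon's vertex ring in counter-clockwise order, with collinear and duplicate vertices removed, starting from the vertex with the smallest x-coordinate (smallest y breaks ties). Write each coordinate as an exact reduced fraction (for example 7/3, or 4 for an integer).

1. After x ≥ 17: [(17,5/4) (19,1) (18,16) (17,177/11)]
2. After x ≤ 20: [(17,5/4) (19,1) (18,16) (17,177/11)]
3. After y ≥ 5: [(17,5) (281/15,5) (18,16) (17,177/11)]
4. After y ≤ 7: [(17,7) (17,5) (281/15,5) (93/5,7)]
5. Canonical ring: [(17,5) (281/15,5) (93/5,7) (17,7)]

Clipped polygon: [(17,5) (281/15,5) (93/5,7) (17,7)]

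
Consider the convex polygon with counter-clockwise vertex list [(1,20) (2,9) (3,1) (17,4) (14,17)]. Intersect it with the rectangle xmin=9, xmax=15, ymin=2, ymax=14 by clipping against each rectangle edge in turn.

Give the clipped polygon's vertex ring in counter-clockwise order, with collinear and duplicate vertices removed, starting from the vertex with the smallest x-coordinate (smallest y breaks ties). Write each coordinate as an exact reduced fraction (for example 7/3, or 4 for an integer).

Clipped polygon: [(9,16/7) (15,25/7) (15,38/3) (191/13,14) (9,14)]

1. After x ≥ 9: [(9,236/13) (9,16/7) (17,4) (14,17)]
2. After x ≤ 15: [(9,236/13) (9,16/7) (15,25/7) (15,38/3) (14,17)]
3. After y ≥ 2: [(9,236/13) (9,16/7) (15,25/7) (15,38/3) (14,17)]
4. After y ≤ 14: [(9,14) (9,16/7) (15,25/7) (15,38/3) (191/13,14)]
5. Canonical ring: [(9,16/7) (15,25/7) (15,38/3) (191/13,14) (9,14)]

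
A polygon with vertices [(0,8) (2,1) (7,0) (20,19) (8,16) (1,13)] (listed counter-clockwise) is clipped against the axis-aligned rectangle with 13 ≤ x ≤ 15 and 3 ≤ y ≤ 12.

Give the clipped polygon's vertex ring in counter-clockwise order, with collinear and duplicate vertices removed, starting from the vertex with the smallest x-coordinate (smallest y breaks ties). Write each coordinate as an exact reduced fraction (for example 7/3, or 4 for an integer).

Clipped polygon: [(13,114/13) (15,152/13) (15,12) (13,12)]

1. After x ≥ 13: [(13,114/13) (20,19) (13,69/4)]
2. After x ≤ 15: [(13,114/13) (15,152/13) (15,71/4) (13,69/4)]
3. After y ≥ 3: [(13,114/13) (15,152/13) (15,71/4) (13,69/4)]
4. After y ≤ 12: [(13,12) (13,114/13) (15,152/13) (15,12)]
5. Canonical ring: [(13,114/13) (15,152/13) (15,12) (13,12)]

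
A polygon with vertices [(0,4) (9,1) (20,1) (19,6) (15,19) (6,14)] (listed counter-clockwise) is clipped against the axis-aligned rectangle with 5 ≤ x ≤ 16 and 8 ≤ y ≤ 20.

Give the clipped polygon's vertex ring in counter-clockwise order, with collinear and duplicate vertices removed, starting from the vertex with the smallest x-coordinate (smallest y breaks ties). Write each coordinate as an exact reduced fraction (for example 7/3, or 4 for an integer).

1. After x ≥ 5: [(5,37/3) (5,7/3) (9,1) (20,1) (19,6) (15,19) (6,14)]
2. After x ≤ 16: [(5,37/3) (5,7/3) (9,1) (16,1) (16,63/4) (15,19) (6,14)]
3. After y ≥ 8: [(5,37/3) (5,8) (16,8) (16,63/4) (15,19) (6,14)]
4. After y ≤ 20: [(5,37/3) (5,8) (16,8) (16,63/4) (15,19) (6,14)]
5. Canonical ring: [(5,8) (16,8) (16,63/4) (15,19) (6,14) (5,37/3)]

Clipped polygon: [(5,8) (16,8) (16,63/4) (15,19) (6,14) (5,37/3)]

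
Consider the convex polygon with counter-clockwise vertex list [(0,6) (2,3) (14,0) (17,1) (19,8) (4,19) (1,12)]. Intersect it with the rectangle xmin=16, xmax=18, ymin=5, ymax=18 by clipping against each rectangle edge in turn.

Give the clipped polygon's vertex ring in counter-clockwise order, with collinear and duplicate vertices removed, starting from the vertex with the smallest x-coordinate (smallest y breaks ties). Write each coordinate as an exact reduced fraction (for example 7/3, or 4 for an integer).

Clipped polygon: [(16,5) (18,5) (18,131/15) (16,51/5)]

1. After x ≥ 16: [(16,2/3) (17,1) (19,8) (16,51/5)]
2. After x ≤ 18: [(16,2/3) (17,1) (18,9/2) (18,131/15) (16,51/5)]
3. After y ≥ 5: [(16,5) (18,5) (18,131/15) (16,51/5)]
4. After y ≤ 18: [(16,5) (18,5) (18,131/15) (16,51/5)]
5. Canonical ring: [(16,5) (18,5) (18,131/15) (16,51/5)]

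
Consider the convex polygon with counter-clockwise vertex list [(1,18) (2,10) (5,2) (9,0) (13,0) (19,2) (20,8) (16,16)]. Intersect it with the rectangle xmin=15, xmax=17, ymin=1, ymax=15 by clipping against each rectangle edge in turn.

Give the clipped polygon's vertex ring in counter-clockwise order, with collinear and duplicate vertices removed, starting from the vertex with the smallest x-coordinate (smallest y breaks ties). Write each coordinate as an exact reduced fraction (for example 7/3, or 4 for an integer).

1. After x ≥ 15: [(15,242/15) (15,2/3) (19,2) (20,8) (16,16)]
2. After x ≤ 17: [(15,242/15) (15,2/3) (17,4/3) (17,14) (16,16)]
3. After y ≥ 1: [(15,242/15) (15,1) (16,1) (17,4/3) (17,14) (16,16)]
4. After y ≤ 15: [(15,15) (15,1) (16,1) (17,4/3) (17,14) (33/2,15)]
5. Canonical ring: [(15,1) (16,1) (17,4/3) (17,14) (33/2,15) (15,15)]

Clipped polygon: [(15,1) (16,1) (17,4/3) (17,14) (33/2,15) (15,15)]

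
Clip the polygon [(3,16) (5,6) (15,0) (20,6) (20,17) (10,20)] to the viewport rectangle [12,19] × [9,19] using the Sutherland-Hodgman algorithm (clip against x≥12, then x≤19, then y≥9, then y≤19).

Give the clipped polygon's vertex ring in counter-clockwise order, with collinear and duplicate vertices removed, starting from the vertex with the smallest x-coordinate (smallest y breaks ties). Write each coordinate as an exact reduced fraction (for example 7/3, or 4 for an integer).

1. After x ≥ 12: [(12,9/5) (15,0) (20,6) (20,17) (12,97/5)]
2. After x ≤ 19: [(12,9/5) (15,0) (19,24/5) (19,173/10) (12,97/5)]
3. After y ≥ 9: [(12,9) (19,9) (19,173/10) (12,97/5)]
4. After y ≤ 19: [(12,19) (12,9) (19,9) (19,173/10) (40/3,19)]
5. Canonical ring: [(12,9) (19,9) (19,173/10) (40/3,19) (12,19)]

Clipped polygon: [(12,9) (19,9) (19,173/10) (40/3,19) (12,19)]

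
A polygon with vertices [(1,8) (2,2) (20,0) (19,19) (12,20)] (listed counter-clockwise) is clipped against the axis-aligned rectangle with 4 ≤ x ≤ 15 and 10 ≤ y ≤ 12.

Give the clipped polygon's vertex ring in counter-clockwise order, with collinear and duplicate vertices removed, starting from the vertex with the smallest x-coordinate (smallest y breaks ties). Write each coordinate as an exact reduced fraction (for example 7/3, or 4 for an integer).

Clipped polygon: [(4,10) (15,10) (15,12) (14/3,12) (4,124/11)]

1. After x ≥ 4: [(4,124/11) (4,16/9) (20,0) (19,19) (12,20)]
2. After x ≤ 15: [(4,124/11) (4,16/9) (15,5/9) (15,137/7) (12,20)]
3. After y ≥ 10: [(4,124/11) (4,10) (15,10) (15,137/7) (12,20)]
4. After y ≤ 12: [(14/3,12) (4,124/11) (4,10) (15,10) (15,12)]
5. Canonical ring: [(4,10) (15,10) (15,12) (14/3,12) (4,124/11)]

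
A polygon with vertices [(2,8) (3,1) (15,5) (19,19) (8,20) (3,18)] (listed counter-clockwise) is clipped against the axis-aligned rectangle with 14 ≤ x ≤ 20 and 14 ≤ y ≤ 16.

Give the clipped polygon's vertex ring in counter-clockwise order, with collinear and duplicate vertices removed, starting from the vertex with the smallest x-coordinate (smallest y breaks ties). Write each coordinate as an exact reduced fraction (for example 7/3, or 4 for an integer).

Clipped polygon: [(14,14) (123/7,14) (127/7,16) (14,16)]

1. After x ≥ 14: [(14,14/3) (15,5) (19,19) (14,214/11)]
2. After x ≤ 20: [(14,14/3) (15,5) (19,19) (14,214/11)]
3. After y ≥ 14: [(14,14) (123/7,14) (19,19) (14,214/11)]
4. After y ≤ 16: [(14,16) (14,14) (123/7,14) (127/7,16)]
5. Canonical ring: [(14,14) (123/7,14) (127/7,16) (14,16)]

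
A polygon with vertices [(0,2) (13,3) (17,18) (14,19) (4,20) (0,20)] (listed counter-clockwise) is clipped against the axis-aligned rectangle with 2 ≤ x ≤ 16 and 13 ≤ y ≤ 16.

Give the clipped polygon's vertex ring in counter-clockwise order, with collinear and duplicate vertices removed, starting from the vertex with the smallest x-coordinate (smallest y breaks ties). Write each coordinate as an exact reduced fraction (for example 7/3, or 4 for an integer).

Clipped polygon: [(2,13) (47/3,13) (16,57/4) (16,16) (2,16)]

1. After x ≥ 2: [(2,28/13) (13,3) (17,18) (14,19) (4,20) (2,20)]
2. After x ≤ 16: [(2,28/13) (13,3) (16,57/4) (16,55/3) (14,19) (4,20) (2,20)]
3. After y ≥ 13: [(2,13) (47/3,13) (16,57/4) (16,55/3) (14,19) (4,20) (2,20)]
4. After y ≤ 16: [(2,16) (2,13) (47/3,13) (16,57/4) (16,16)]
5. Canonical ring: [(2,13) (47/3,13) (16,57/4) (16,16) (2,16)]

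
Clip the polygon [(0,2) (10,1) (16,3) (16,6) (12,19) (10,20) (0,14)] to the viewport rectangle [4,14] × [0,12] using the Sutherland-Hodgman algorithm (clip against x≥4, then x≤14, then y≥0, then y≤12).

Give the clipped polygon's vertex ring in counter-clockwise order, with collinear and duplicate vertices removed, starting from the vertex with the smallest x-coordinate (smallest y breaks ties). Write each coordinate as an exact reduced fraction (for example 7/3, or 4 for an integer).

Clipped polygon: [(4,8/5) (10,1) (14,7/3) (14,12) (4,12)]

1. After x ≥ 4: [(4,8/5) (10,1) (16,3) (16,6) (12,19) (10,20) (4,82/5)]
2. After x ≤ 14: [(4,8/5) (10,1) (14,7/3) (14,25/2) (12,19) (10,20) (4,82/5)]
3. After y ≥ 0: [(4,8/5) (10,1) (14,7/3) (14,25/2) (12,19) (10,20) (4,82/5)]
4. After y ≤ 12: [(4,12) (4,8/5) (10,1) (14,7/3) (14,12)]
5. Canonical ring: [(4,8/5) (10,1) (14,7/3) (14,12) (4,12)]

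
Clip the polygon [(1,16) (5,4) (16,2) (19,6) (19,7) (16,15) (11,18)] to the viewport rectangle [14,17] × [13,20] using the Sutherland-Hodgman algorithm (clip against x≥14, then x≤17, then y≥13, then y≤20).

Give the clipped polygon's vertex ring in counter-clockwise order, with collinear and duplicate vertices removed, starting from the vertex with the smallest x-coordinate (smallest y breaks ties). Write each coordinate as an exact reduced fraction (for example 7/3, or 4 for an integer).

1. After x ≥ 14: [(14,26/11) (16,2) (19,6) (19,7) (16,15) (14,81/5)]
2. After x ≤ 17: [(14,26/11) (16,2) (17,10/3) (17,37/3) (16,15) (14,81/5)]
3. After y ≥ 13: [(14,13) (67/4,13) (16,15) (14,81/5)]
4. After y ≤ 20: [(14,13) (67/4,13) (16,15) (14,81/5)]
5. Canonical ring: [(14,13) (67/4,13) (16,15) (14,81/5)]

Clipped polygon: [(14,13) (67/4,13) (16,15) (14,81/5)]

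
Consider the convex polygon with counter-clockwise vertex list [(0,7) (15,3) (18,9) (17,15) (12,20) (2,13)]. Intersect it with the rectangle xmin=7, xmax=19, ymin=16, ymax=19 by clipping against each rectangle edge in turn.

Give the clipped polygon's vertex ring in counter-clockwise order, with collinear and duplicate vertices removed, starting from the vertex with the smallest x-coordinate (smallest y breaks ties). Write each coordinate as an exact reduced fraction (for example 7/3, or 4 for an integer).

1. After x ≥ 7: [(7,77/15) (15,3) (18,9) (17,15) (12,20) (7,33/2)]
2. After x ≤ 19: [(7,77/15) (15,3) (18,9) (17,15) (12,20) (7,33/2)]
3. After y ≥ 16: [(7,16) (16,16) (12,20) (7,33/2)]
4. After y ≤ 19: [(7,16) (16,16) (13,19) (74/7,19) (7,33/2)]
5. Canonical ring: [(7,16) (16,16) (13,19) (74/7,19) (7,33/2)]

Clipped polygon: [(7,16) (16,16) (13,19) (74/7,19) (7,33/2)]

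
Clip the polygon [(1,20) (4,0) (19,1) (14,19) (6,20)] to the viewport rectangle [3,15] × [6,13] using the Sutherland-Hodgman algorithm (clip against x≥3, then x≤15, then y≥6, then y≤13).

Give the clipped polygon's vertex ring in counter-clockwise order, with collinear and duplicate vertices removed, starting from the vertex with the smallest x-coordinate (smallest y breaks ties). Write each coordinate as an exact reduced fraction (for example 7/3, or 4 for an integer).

Clipped polygon: [(3,20/3) (31/10,6) (15,6) (15,13) (3,13)]

1. After x ≥ 3: [(3,20) (3,20/3) (4,0) (19,1) (14,19) (6,20)]
2. After x ≤ 15: [(3,20) (3,20/3) (4,0) (15,11/15) (15,77/5) (14,19) (6,20)]
3. After y ≥ 6: [(3,20) (3,20/3) (31/10,6) (15,6) (15,77/5) (14,19) (6,20)]
4. After y ≤ 13: [(3,13) (3,20/3) (31/10,6) (15,6) (15,13)]
5. Canonical ring: [(3,20/3) (31/10,6) (15,6) (15,13) (3,13)]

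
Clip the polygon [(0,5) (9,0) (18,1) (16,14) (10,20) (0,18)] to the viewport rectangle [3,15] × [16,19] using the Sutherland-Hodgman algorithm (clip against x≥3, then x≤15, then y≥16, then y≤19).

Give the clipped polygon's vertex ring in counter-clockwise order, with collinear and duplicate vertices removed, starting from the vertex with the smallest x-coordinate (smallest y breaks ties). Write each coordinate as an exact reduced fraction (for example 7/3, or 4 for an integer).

1. After x ≥ 3: [(3,10/3) (9,0) (18,1) (16,14) (10,20) (3,93/5)]
2. After x ≤ 15: [(3,10/3) (9,0) (15,2/3) (15,15) (10,20) (3,93/5)]
3. After y ≥ 16: [(3,16) (14,16) (10,20) (3,93/5)]
4. After y ≤ 19: [(3,16) (14,16) (11,19) (5,19) (3,93/5)]
5. Canonical ring: [(3,16) (14,16) (11,19) (5,19) (3,93/5)]

Clipped polygon: [(3,16) (14,16) (11,19) (5,19) (3,93/5)]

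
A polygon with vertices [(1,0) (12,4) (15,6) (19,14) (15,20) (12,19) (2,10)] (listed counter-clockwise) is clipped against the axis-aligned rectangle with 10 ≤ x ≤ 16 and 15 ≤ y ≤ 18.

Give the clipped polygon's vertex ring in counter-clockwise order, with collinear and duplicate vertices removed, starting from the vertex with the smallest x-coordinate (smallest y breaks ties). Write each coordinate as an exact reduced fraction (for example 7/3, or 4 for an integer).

Clipped polygon: [(10,15) (16,15) (16,18) (98/9,18) (10,86/5)]

1. After x ≥ 10: [(10,36/11) (12,4) (15,6) (19,14) (15,20) (12,19) (10,86/5)]
2. After x ≤ 16: [(10,36/11) (12,4) (15,6) (16,8) (16,37/2) (15,20) (12,19) (10,86/5)]
3. After y ≥ 15: [(10,15) (16,15) (16,37/2) (15,20) (12,19) (10,86/5)]
4. After y ≤ 18: [(10,15) (16,15) (16,18) (98/9,18) (10,86/5)]
5. Canonical ring: [(10,15) (16,15) (16,18) (98/9,18) (10,86/5)]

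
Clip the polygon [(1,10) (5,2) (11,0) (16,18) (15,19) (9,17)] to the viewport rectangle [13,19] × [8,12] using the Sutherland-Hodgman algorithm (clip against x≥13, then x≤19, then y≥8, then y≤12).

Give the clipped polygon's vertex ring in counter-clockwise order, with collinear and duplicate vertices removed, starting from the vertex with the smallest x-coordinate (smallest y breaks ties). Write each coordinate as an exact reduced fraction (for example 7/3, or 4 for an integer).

Clipped polygon: [(13,8) (119/9,8) (43/3,12) (13,12)]

1. After x ≥ 13: [(13,36/5) (16,18) (15,19) (13,55/3)]
2. After x ≤ 19: [(13,36/5) (16,18) (15,19) (13,55/3)]
3. After y ≥ 8: [(13,8) (119/9,8) (16,18) (15,19) (13,55/3)]
4. After y ≤ 12: [(13,12) (13,8) (119/9,8) (43/3,12)]
5. Canonical ring: [(13,8) (119/9,8) (43/3,12) (13,12)]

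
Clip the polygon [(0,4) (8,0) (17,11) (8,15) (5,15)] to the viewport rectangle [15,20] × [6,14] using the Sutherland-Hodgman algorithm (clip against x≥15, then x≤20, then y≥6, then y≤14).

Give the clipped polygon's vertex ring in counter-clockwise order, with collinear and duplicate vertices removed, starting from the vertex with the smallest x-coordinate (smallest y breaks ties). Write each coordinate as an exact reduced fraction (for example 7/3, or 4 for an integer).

Clipped polygon: [(15,77/9) (17,11) (15,107/9)]

1. After x ≥ 15: [(15,77/9) (17,11) (15,107/9)]
2. After x ≤ 20: [(15,77/9) (17,11) (15,107/9)]
3. After y ≥ 6: [(15,77/9) (17,11) (15,107/9)]
4. After y ≤ 14: [(15,77/9) (17,11) (15,107/9)]
5. Canonical ring: [(15,77/9) (17,11) (15,107/9)]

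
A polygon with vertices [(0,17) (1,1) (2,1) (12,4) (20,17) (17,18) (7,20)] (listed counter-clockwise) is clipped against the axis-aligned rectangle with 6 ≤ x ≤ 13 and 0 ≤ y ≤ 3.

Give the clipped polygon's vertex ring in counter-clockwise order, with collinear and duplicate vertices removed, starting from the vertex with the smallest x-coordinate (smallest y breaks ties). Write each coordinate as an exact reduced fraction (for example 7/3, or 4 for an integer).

Clipped polygon: [(6,11/5) (26/3,3) (6,3)]

1. After x ≥ 6: [(6,137/7) (6,11/5) (12,4) (20,17) (17,18) (7,20)]
2. After x ≤ 13: [(6,137/7) (6,11/5) (12,4) (13,45/8) (13,94/5) (7,20)]
3. After y ≥ 0: [(6,137/7) (6,11/5) (12,4) (13,45/8) (13,94/5) (7,20)]
4. After y ≤ 3: [(6,3) (6,11/5) (26/3,3)]
5. Canonical ring: [(6,11/5) (26/3,3) (6,3)]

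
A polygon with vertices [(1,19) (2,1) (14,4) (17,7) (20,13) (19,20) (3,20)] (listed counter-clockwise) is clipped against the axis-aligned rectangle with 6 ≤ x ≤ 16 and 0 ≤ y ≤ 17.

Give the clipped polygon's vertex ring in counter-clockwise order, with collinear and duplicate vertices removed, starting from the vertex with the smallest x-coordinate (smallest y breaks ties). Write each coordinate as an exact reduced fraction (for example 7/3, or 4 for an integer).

1. After x ≥ 6: [(6,2) (14,4) (17,7) (20,13) (19,20) (6,20)]
2. After x ≤ 16: [(6,2) (14,4) (16,6) (16,20) (6,20)]
3. After y ≥ 0: [(6,2) (14,4) (16,6) (16,20) (6,20)]
4. After y ≤ 17: [(6,17) (6,2) (14,4) (16,6) (16,17)]
5. Canonical ring: [(6,2) (14,4) (16,6) (16,17) (6,17)]

Clipped polygon: [(6,2) (14,4) (16,6) (16,17) (6,17)]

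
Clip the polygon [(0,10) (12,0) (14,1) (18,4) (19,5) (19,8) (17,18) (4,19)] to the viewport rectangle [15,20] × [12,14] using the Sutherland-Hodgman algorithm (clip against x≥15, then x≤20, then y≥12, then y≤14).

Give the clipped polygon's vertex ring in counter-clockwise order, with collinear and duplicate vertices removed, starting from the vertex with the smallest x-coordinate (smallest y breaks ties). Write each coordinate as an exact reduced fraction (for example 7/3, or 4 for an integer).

Clipped polygon: [(15,12) (91/5,12) (89/5,14) (15,14)]

1. After x ≥ 15: [(15,7/4) (18,4) (19,5) (19,8) (17,18) (15,236/13)]
2. After x ≤ 20: [(15,7/4) (18,4) (19,5) (19,8) (17,18) (15,236/13)]
3. After y ≥ 12: [(15,12) (91/5,12) (17,18) (15,236/13)]
4. After y ≤ 14: [(15,14) (15,12) (91/5,12) (89/5,14)]
5. Canonical ring: [(15,12) (91/5,12) (89/5,14) (15,14)]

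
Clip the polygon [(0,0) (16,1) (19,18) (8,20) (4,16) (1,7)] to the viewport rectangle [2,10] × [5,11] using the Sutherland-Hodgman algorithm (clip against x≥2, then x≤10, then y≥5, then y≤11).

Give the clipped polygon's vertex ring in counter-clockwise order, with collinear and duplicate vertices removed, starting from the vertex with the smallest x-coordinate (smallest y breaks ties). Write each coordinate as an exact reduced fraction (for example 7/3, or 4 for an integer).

Clipped polygon: [(2,5) (10,5) (10,11) (7/3,11) (2,10)]

1. After x ≥ 2: [(2,1/8) (16,1) (19,18) (8,20) (4,16) (2,10)]
2. After x ≤ 10: [(2,1/8) (10,5/8) (10,216/11) (8,20) (4,16) (2,10)]
3. After y ≥ 5: [(2,5) (10,5) (10,216/11) (8,20) (4,16) (2,10)]
4. After y ≤ 11: [(2,5) (10,5) (10,11) (7/3,11) (2,10)]
5. Canonical ring: [(2,5) (10,5) (10,11) (7/3,11) (2,10)]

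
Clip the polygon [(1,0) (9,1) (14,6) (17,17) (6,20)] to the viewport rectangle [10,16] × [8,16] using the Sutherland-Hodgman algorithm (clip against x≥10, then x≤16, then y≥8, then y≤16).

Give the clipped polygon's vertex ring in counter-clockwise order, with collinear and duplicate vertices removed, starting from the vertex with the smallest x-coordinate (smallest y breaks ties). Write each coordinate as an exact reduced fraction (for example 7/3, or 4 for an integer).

1. After x ≥ 10: [(10,2) (14,6) (17,17) (10,208/11)]
2. After x ≤ 16: [(10,2) (14,6) (16,40/3) (16,190/11) (10,208/11)]
3. After y ≥ 8: [(10,8) (160/11,8) (16,40/3) (16,190/11) (10,208/11)]
4. After y ≤ 16: [(10,16) (10,8) (160/11,8) (16,40/3) (16,16)]
5. Canonical ring: [(10,8) (160/11,8) (16,40/3) (16,16) (10,16)]

Clipped polygon: [(10,8) (160/11,8) (16,40/3) (16,16) (10,16)]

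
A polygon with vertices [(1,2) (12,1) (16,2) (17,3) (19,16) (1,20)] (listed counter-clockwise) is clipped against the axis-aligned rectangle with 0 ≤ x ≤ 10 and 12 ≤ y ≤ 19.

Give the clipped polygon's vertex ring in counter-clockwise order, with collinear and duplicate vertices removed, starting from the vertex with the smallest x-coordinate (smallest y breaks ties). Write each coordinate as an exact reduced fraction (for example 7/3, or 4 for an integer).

Clipped polygon: [(1,12) (10,12) (10,18) (11/2,19) (1,19)]

1. After x ≥ 0: [(1,2) (12,1) (16,2) (17,3) (19,16) (1,20)]
2. After x ≤ 10: [(1,2) (10,13/11) (10,18) (1,20)]
3. After y ≥ 12: [(1,12) (10,12) (10,18) (1,20)]
4. After y ≤ 19: [(1,19) (1,12) (10,12) (10,18) (11/2,19)]
5. Canonical ring: [(1,12) (10,12) (10,18) (11/2,19) (1,19)]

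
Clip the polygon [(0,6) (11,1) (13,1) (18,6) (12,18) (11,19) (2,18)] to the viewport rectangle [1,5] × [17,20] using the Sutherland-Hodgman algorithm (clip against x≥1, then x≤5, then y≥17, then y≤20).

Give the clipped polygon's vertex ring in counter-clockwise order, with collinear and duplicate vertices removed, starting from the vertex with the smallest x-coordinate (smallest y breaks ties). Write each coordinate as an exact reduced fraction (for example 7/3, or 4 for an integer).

Clipped polygon: [(11/6,17) (5,17) (5,55/3) (2,18)]

1. After x ≥ 1: [(1,12) (1,61/11) (11,1) (13,1) (18,6) (12,18) (11,19) (2,18)]
2. After x ≤ 5: [(1,12) (1,61/11) (5,41/11) (5,55/3) (2,18)]
3. After y ≥ 17: [(11/6,17) (5,17) (5,55/3) (2,18)]
4. After y ≤ 20: [(11/6,17) (5,17) (5,55/3) (2,18)]
5. Canonical ring: [(11/6,17) (5,17) (5,55/3) (2,18)]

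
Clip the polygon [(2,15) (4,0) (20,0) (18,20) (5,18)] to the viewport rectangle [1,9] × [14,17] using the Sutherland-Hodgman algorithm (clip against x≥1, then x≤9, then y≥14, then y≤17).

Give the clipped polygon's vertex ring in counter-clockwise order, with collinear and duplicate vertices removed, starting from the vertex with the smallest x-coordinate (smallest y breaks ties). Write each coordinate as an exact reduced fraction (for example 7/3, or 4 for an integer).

Clipped polygon: [(2,15) (32/15,14) (9,14) (9,17) (4,17)]

1. After x ≥ 1: [(2,15) (4,0) (20,0) (18,20) (5,18)]
2. After x ≤ 9: [(2,15) (4,0) (9,0) (9,242/13) (5,18)]
3. After y ≥ 14: [(2,15) (32/15,14) (9,14) (9,242/13) (5,18)]
4. After y ≤ 17: [(4,17) (2,15) (32/15,14) (9,14) (9,17)]
5. Canonical ring: [(2,15) (32/15,14) (9,14) (9,17) (4,17)]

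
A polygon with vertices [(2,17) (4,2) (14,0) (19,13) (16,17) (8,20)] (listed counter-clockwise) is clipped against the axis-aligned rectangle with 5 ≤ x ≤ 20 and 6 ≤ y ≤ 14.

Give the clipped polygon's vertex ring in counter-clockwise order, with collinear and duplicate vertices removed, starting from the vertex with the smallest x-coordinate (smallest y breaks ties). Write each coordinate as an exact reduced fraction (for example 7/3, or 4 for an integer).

Clipped polygon: [(5,6) (212/13,6) (19,13) (73/4,14) (5,14)]

1. After x ≥ 5: [(5,37/2) (5,9/5) (14,0) (19,13) (16,17) (8,20)]
2. After x ≤ 20: [(5,37/2) (5,9/5) (14,0) (19,13) (16,17) (8,20)]
3. After y ≥ 6: [(5,37/2) (5,6) (212/13,6) (19,13) (16,17) (8,20)]
4. After y ≤ 14: [(5,14) (5,6) (212/13,6) (19,13) (73/4,14)]
5. Canonical ring: [(5,6) (212/13,6) (19,13) (73/4,14) (5,14)]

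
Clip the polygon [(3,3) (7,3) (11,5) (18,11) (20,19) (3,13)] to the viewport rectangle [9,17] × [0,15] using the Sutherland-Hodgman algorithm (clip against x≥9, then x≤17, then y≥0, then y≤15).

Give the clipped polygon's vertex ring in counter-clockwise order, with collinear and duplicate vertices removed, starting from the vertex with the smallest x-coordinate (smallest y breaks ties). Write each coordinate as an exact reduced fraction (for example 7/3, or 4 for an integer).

Clipped polygon: [(9,4) (11,5) (17,71/7) (17,15) (9,15)]

1. After x ≥ 9: [(9,4) (11,5) (18,11) (20,19) (9,257/17)]
2. After x ≤ 17: [(9,4) (11,5) (17,71/7) (17,305/17) (9,257/17)]
3. After y ≥ 0: [(9,4) (11,5) (17,71/7) (17,305/17) (9,257/17)]
4. After y ≤ 15: [(9,15) (9,4) (11,5) (17,71/7) (17,15)]
5. Canonical ring: [(9,4) (11,5) (17,71/7) (17,15) (9,15)]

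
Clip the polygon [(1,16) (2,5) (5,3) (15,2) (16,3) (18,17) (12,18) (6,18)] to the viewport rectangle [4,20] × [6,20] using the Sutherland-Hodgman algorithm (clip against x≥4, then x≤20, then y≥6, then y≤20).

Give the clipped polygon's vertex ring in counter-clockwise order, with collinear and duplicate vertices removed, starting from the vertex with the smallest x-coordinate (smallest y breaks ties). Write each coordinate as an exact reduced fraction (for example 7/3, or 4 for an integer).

Clipped polygon: [(4,6) (115/7,6) (18,17) (12,18) (6,18) (4,86/5)]

1. After x ≥ 4: [(4,86/5) (4,11/3) (5,3) (15,2) (16,3) (18,17) (12,18) (6,18)]
2. After x ≤ 20: [(4,86/5) (4,11/3) (5,3) (15,2) (16,3) (18,17) (12,18) (6,18)]
3. After y ≥ 6: [(4,86/5) (4,6) (115/7,6) (18,17) (12,18) (6,18)]
4. After y ≤ 20: [(4,86/5) (4,6) (115/7,6) (18,17) (12,18) (6,18)]
5. Canonical ring: [(4,6) (115/7,6) (18,17) (12,18) (6,18) (4,86/5)]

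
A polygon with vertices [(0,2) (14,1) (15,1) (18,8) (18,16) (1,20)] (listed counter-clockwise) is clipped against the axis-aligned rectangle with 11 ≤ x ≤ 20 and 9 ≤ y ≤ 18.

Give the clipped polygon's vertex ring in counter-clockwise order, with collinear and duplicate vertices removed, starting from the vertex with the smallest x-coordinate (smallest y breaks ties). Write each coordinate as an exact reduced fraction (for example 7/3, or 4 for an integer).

1. After x ≥ 11: [(11,17/14) (14,1) (15,1) (18,8) (18,16) (11,300/17)]
2. After x ≤ 20: [(11,17/14) (14,1) (15,1) (18,8) (18,16) (11,300/17)]
3. After y ≥ 9: [(11,9) (18,9) (18,16) (11,300/17)]
4. After y ≤ 18: [(11,9) (18,9) (18,16) (11,300/17)]
5. Canonical ring: [(11,9) (18,9) (18,16) (11,300/17)]

Clipped polygon: [(11,9) (18,9) (18,16) (11,300/17)]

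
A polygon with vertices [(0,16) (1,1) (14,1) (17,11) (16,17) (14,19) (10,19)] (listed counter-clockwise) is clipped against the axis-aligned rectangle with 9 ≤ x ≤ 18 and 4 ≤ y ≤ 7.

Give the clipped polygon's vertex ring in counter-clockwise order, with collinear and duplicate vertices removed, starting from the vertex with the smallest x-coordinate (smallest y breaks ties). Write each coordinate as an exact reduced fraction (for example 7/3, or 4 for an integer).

1. After x ≥ 9: [(9,187/10) (9,1) (14,1) (17,11) (16,17) (14,19) (10,19)]
2. After x ≤ 18: [(9,187/10) (9,1) (14,1) (17,11) (16,17) (14,19) (10,19)]
3. After y ≥ 4: [(9,187/10) (9,4) (149/10,4) (17,11) (16,17) (14,19) (10,19)]
4. After y ≤ 7: [(9,7) (9,4) (149/10,4) (79/5,7)]
5. Canonical ring: [(9,4) (149/10,4) (79/5,7) (9,7)]

Clipped polygon: [(9,4) (149/10,4) (79/5,7) (9,7)]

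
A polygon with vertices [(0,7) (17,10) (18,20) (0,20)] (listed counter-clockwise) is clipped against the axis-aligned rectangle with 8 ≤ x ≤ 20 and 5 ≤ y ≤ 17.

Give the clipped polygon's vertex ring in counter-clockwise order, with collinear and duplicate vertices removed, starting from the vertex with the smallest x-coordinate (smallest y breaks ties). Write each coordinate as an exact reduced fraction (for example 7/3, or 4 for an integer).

Clipped polygon: [(8,143/17) (17,10) (177/10,17) (8,17)]

1. After x ≥ 8: [(8,143/17) (17,10) (18,20) (8,20)]
2. After x ≤ 20: [(8,143/17) (17,10) (18,20) (8,20)]
3. After y ≥ 5: [(8,143/17) (17,10) (18,20) (8,20)]
4. After y ≤ 17: [(8,17) (8,143/17) (17,10) (177/10,17)]
5. Canonical ring: [(8,143/17) (17,10) (177/10,17) (8,17)]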